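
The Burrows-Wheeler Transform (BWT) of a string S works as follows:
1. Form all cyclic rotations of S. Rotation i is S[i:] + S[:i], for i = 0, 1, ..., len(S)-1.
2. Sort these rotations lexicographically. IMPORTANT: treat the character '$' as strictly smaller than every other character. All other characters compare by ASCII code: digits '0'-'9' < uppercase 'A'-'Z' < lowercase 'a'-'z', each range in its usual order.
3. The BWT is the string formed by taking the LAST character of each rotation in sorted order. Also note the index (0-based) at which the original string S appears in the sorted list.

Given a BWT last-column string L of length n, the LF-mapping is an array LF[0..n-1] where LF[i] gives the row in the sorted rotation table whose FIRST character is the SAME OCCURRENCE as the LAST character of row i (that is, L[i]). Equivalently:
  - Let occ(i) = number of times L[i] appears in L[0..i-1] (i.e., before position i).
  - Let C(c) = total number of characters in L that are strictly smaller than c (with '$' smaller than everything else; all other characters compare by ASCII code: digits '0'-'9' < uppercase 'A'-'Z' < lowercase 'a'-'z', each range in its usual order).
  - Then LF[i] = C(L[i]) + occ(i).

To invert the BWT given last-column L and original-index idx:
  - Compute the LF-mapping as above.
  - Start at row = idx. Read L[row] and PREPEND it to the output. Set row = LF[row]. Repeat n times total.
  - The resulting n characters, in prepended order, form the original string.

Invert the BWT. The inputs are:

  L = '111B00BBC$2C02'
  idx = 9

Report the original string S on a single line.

Answer: B0C2CB2B10101$

Derivation:
LF mapping: 4 5 6 9 1 2 10 11 12 0 7 13 3 8
Walk LF starting at row 9, prepending L[row]:
  step 1: row=9, L[9]='$', prepend. Next row=LF[9]=0
  step 2: row=0, L[0]='1', prepend. Next row=LF[0]=4
  step 3: row=4, L[4]='0', prepend. Next row=LF[4]=1
  step 4: row=1, L[1]='1', prepend. Next row=LF[1]=5
  step 5: row=5, L[5]='0', prepend. Next row=LF[5]=2
  step 6: row=2, L[2]='1', prepend. Next row=LF[2]=6
  step 7: row=6, L[6]='B', prepend. Next row=LF[6]=10
  step 8: row=10, L[10]='2', prepend. Next row=LF[10]=7
  step 9: row=7, L[7]='B', prepend. Next row=LF[7]=11
  step 10: row=11, L[11]='C', prepend. Next row=LF[11]=13
  step 11: row=13, L[13]='2', prepend. Next row=LF[13]=8
  step 12: row=8, L[8]='C', prepend. Next row=LF[8]=12
  step 13: row=12, L[12]='0', prepend. Next row=LF[12]=3
  step 14: row=3, L[3]='B', prepend. Next row=LF[3]=9
Reversed output: B0C2CB2B10101$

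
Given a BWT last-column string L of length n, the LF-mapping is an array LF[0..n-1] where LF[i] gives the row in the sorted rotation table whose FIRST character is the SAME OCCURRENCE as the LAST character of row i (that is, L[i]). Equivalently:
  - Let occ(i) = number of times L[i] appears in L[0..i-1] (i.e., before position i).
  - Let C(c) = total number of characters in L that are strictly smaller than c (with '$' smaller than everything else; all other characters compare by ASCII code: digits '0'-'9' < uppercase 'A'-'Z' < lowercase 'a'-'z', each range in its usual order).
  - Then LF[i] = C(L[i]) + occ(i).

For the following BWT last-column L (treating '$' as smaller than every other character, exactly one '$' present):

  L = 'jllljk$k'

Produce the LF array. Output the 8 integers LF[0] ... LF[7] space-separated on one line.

Char counts: '$':1, 'j':2, 'k':2, 'l':3
C (first-col start): C('$')=0, C('j')=1, C('k')=3, C('l')=5
L[0]='j': occ=0, LF[0]=C('j')+0=1+0=1
L[1]='l': occ=0, LF[1]=C('l')+0=5+0=5
L[2]='l': occ=1, LF[2]=C('l')+1=5+1=6
L[3]='l': occ=2, LF[3]=C('l')+2=5+2=7
L[4]='j': occ=1, LF[4]=C('j')+1=1+1=2
L[5]='k': occ=0, LF[5]=C('k')+0=3+0=3
L[6]='$': occ=0, LF[6]=C('$')+0=0+0=0
L[7]='k': occ=1, LF[7]=C('k')+1=3+1=4

Answer: 1 5 6 7 2 3 0 4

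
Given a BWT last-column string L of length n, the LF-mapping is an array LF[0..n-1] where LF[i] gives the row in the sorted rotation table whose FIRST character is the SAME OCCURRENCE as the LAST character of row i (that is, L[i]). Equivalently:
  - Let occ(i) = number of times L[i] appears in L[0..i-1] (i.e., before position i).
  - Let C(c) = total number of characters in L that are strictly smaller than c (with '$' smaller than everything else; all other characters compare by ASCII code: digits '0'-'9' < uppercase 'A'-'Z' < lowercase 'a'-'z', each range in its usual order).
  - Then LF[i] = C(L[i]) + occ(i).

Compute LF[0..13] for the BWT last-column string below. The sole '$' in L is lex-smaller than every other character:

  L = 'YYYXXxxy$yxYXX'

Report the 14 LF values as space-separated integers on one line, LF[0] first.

Answer: 5 6 7 1 2 9 10 12 0 13 11 8 3 4

Derivation:
Char counts: '$':1, 'X':4, 'Y':4, 'x':3, 'y':2
C (first-col start): C('$')=0, C('X')=1, C('Y')=5, C('x')=9, C('y')=12
L[0]='Y': occ=0, LF[0]=C('Y')+0=5+0=5
L[1]='Y': occ=1, LF[1]=C('Y')+1=5+1=6
L[2]='Y': occ=2, LF[2]=C('Y')+2=5+2=7
L[3]='X': occ=0, LF[3]=C('X')+0=1+0=1
L[4]='X': occ=1, LF[4]=C('X')+1=1+1=2
L[5]='x': occ=0, LF[5]=C('x')+0=9+0=9
L[6]='x': occ=1, LF[6]=C('x')+1=9+1=10
L[7]='y': occ=0, LF[7]=C('y')+0=12+0=12
L[8]='$': occ=0, LF[8]=C('$')+0=0+0=0
L[9]='y': occ=1, LF[9]=C('y')+1=12+1=13
L[10]='x': occ=2, LF[10]=C('x')+2=9+2=11
L[11]='Y': occ=3, LF[11]=C('Y')+3=5+3=8
L[12]='X': occ=2, LF[12]=C('X')+2=1+2=3
L[13]='X': occ=3, LF[13]=C('X')+3=1+3=4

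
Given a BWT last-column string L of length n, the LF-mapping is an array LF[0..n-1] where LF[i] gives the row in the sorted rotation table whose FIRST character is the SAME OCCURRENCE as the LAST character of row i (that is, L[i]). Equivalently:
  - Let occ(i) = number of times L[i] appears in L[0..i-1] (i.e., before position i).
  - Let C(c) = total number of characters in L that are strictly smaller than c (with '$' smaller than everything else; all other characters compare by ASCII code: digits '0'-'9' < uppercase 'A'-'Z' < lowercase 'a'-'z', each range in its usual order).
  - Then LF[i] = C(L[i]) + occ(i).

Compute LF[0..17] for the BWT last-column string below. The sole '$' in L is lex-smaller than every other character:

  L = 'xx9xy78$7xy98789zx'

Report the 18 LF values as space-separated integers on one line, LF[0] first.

Answer: 10 11 7 12 15 1 4 0 2 13 16 8 5 3 6 9 17 14

Derivation:
Char counts: '$':1, '7':3, '8':3, '9':3, 'x':5, 'y':2, 'z':1
C (first-col start): C('$')=0, C('7')=1, C('8')=4, C('9')=7, C('x')=10, C('y')=15, C('z')=17
L[0]='x': occ=0, LF[0]=C('x')+0=10+0=10
L[1]='x': occ=1, LF[1]=C('x')+1=10+1=11
L[2]='9': occ=0, LF[2]=C('9')+0=7+0=7
L[3]='x': occ=2, LF[3]=C('x')+2=10+2=12
L[4]='y': occ=0, LF[4]=C('y')+0=15+0=15
L[5]='7': occ=0, LF[5]=C('7')+0=1+0=1
L[6]='8': occ=0, LF[6]=C('8')+0=4+0=4
L[7]='$': occ=0, LF[7]=C('$')+0=0+0=0
L[8]='7': occ=1, LF[8]=C('7')+1=1+1=2
L[9]='x': occ=3, LF[9]=C('x')+3=10+3=13
L[10]='y': occ=1, LF[10]=C('y')+1=15+1=16
L[11]='9': occ=1, LF[11]=C('9')+1=7+1=8
L[12]='8': occ=1, LF[12]=C('8')+1=4+1=5
L[13]='7': occ=2, LF[13]=C('7')+2=1+2=3
L[14]='8': occ=2, LF[14]=C('8')+2=4+2=6
L[15]='9': occ=2, LF[15]=C('9')+2=7+2=9
L[16]='z': occ=0, LF[16]=C('z')+0=17+0=17
L[17]='x': occ=4, LF[17]=C('x')+4=10+4=14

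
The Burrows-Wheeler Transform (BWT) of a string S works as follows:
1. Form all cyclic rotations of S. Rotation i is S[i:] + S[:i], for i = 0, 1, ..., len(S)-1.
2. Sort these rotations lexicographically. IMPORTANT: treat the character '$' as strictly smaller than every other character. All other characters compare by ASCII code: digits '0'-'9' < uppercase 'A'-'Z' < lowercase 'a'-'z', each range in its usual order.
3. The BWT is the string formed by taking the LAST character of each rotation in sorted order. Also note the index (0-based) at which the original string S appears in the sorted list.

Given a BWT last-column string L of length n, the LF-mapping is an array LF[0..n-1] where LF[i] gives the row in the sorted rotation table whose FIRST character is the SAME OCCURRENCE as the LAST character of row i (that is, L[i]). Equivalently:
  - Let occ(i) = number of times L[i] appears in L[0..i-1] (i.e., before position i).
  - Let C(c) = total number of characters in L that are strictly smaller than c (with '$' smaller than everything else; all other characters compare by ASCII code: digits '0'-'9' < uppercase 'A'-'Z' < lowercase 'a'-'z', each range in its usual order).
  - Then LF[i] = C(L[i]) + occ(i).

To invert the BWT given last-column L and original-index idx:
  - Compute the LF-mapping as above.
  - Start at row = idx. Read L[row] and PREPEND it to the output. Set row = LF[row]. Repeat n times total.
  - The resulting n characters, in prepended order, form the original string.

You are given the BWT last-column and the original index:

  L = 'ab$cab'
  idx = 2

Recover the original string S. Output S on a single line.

Answer: abcba$

Derivation:
LF mapping: 1 3 0 5 2 4
Walk LF starting at row 2, prepending L[row]:
  step 1: row=2, L[2]='$', prepend. Next row=LF[2]=0
  step 2: row=0, L[0]='a', prepend. Next row=LF[0]=1
  step 3: row=1, L[1]='b', prepend. Next row=LF[1]=3
  step 4: row=3, L[3]='c', prepend. Next row=LF[3]=5
  step 5: row=5, L[5]='b', prepend. Next row=LF[5]=4
  step 6: row=4, L[4]='a', prepend. Next row=LF[4]=2
Reversed output: abcba$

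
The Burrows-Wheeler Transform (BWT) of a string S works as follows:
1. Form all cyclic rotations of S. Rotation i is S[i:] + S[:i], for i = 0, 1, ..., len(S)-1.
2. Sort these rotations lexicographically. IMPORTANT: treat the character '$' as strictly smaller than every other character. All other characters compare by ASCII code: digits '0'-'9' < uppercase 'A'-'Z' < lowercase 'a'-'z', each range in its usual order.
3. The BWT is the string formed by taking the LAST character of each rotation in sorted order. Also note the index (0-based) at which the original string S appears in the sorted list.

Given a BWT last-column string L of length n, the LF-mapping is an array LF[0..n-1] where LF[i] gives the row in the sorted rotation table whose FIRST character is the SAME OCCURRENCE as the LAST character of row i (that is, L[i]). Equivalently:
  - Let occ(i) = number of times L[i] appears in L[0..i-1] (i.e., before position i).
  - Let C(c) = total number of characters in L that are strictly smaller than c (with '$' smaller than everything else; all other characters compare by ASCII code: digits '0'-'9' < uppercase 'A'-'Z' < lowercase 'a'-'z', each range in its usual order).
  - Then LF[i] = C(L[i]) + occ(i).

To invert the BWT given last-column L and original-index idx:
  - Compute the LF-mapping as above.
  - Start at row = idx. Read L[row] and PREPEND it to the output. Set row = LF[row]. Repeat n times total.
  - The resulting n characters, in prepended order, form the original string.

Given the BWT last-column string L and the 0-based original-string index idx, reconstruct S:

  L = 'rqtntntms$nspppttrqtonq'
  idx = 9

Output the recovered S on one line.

Answer: prtnnntsqtnqmpqttotspr$

Derivation:
LF mapping: 13 10 17 2 18 3 19 1 15 0 4 16 7 8 9 20 21 14 11 22 6 5 12
Walk LF starting at row 9, prepending L[row]:
  step 1: row=9, L[9]='$', prepend. Next row=LF[9]=0
  step 2: row=0, L[0]='r', prepend. Next row=LF[0]=13
  step 3: row=13, L[13]='p', prepend. Next row=LF[13]=8
  step 4: row=8, L[8]='s', prepend. Next row=LF[8]=15
  step 5: row=15, L[15]='t', prepend. Next row=LF[15]=20
  step 6: row=20, L[20]='o', prepend. Next row=LF[20]=6
  step 7: row=6, L[6]='t', prepend. Next row=LF[6]=19
  step 8: row=19, L[19]='t', prepend. Next row=LF[19]=22
  step 9: row=22, L[22]='q', prepend. Next row=LF[22]=12
  step 10: row=12, L[12]='p', prepend. Next row=LF[12]=7
  step 11: row=7, L[7]='m', prepend. Next row=LF[7]=1
  step 12: row=1, L[1]='q', prepend. Next row=LF[1]=10
  step 13: row=10, L[10]='n', prepend. Next row=LF[10]=4
  step 14: row=4, L[4]='t', prepend. Next row=LF[4]=18
  step 15: row=18, L[18]='q', prepend. Next row=LF[18]=11
  step 16: row=11, L[11]='s', prepend. Next row=LF[11]=16
  step 17: row=16, L[16]='t', prepend. Next row=LF[16]=21
  step 18: row=21, L[21]='n', prepend. Next row=LF[21]=5
  step 19: row=5, L[5]='n', prepend. Next row=LF[5]=3
  step 20: row=3, L[3]='n', prepend. Next row=LF[3]=2
  step 21: row=2, L[2]='t', prepend. Next row=LF[2]=17
  step 22: row=17, L[17]='r', prepend. Next row=LF[17]=14
  step 23: row=14, L[14]='p', prepend. Next row=LF[14]=9
Reversed output: prtnnntsqtnqmpqttotspr$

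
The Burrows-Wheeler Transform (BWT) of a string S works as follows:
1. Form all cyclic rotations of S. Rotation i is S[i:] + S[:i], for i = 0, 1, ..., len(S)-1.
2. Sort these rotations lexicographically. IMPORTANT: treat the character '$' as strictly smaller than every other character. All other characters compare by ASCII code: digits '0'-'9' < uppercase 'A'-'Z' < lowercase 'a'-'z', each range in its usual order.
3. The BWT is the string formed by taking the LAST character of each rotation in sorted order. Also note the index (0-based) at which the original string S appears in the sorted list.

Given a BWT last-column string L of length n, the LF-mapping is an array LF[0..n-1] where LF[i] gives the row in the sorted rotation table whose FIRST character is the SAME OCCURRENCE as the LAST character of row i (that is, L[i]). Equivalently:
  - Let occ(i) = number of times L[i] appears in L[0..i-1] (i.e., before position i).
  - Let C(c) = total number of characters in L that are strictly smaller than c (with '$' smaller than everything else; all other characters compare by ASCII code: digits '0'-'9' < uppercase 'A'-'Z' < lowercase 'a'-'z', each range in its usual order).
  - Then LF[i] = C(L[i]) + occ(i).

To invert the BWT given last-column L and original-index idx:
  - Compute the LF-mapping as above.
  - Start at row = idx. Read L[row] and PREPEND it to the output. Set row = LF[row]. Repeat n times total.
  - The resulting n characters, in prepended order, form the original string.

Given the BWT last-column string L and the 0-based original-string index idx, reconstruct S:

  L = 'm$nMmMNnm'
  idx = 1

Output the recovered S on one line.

Answer: MNmnnMmm$

Derivation:
LF mapping: 4 0 7 1 5 2 3 8 6
Walk LF starting at row 1, prepending L[row]:
  step 1: row=1, L[1]='$', prepend. Next row=LF[1]=0
  step 2: row=0, L[0]='m', prepend. Next row=LF[0]=4
  step 3: row=4, L[4]='m', prepend. Next row=LF[4]=5
  step 4: row=5, L[5]='M', prepend. Next row=LF[5]=2
  step 5: row=2, L[2]='n', prepend. Next row=LF[2]=7
  step 6: row=7, L[7]='n', prepend. Next row=LF[7]=8
  step 7: row=8, L[8]='m', prepend. Next row=LF[8]=6
  step 8: row=6, L[6]='N', prepend. Next row=LF[6]=3
  step 9: row=3, L[3]='M', prepend. Next row=LF[3]=1
Reversed output: MNmnnMmm$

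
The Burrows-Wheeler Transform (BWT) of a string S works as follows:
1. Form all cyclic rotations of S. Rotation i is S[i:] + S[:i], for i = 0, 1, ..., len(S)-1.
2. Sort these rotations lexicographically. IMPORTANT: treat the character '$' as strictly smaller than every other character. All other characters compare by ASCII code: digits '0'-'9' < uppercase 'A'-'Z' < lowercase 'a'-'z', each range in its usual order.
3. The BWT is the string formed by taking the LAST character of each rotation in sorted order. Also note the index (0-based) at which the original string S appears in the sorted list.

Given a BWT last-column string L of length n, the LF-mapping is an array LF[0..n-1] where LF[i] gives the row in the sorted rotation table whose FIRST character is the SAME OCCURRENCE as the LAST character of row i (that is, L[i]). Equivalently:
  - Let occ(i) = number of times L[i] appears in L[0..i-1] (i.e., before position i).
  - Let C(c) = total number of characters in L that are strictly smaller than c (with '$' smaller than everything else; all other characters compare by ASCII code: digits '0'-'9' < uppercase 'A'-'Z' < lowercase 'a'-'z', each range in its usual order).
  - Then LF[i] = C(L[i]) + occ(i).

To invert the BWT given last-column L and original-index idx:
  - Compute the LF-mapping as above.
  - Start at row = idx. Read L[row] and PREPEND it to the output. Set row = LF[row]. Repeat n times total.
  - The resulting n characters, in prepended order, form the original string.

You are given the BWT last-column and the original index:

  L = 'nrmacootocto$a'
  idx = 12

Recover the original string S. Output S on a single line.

LF mapping: 6 11 5 1 3 7 8 12 9 4 13 10 0 2
Walk LF starting at row 12, prepending L[row]:
  step 1: row=12, L[12]='$', prepend. Next row=LF[12]=0
  step 2: row=0, L[0]='n', prepend. Next row=LF[0]=6
  step 3: row=6, L[6]='o', prepend. Next row=LF[6]=8
  step 4: row=8, L[8]='o', prepend. Next row=LF[8]=9
  step 5: row=9, L[9]='c', prepend. Next row=LF[9]=4
  step 6: row=4, L[4]='c', prepend. Next row=LF[4]=3
  step 7: row=3, L[3]='a', prepend. Next row=LF[3]=1
  step 8: row=1, L[1]='r', prepend. Next row=LF[1]=11
  step 9: row=11, L[11]='o', prepend. Next row=LF[11]=10
  step 10: row=10, L[10]='t', prepend. Next row=LF[10]=13
  step 11: row=13, L[13]='a', prepend. Next row=LF[13]=2
  step 12: row=2, L[2]='m', prepend. Next row=LF[2]=5
  step 13: row=5, L[5]='o', prepend. Next row=LF[5]=7
  step 14: row=7, L[7]='t', prepend. Next row=LF[7]=12
Reversed output: tomatoraccoon$

Answer: tomatoraccoon$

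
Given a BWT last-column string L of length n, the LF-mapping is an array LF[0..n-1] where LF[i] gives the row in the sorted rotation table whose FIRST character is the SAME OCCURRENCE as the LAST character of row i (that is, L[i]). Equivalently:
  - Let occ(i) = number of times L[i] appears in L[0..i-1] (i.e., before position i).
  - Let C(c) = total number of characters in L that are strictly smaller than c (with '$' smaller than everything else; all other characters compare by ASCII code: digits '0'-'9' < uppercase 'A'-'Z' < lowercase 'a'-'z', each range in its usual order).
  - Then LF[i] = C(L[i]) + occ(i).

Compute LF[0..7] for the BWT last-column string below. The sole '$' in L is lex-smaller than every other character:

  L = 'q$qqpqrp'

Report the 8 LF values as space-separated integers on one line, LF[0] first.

Answer: 3 0 4 5 1 6 7 2

Derivation:
Char counts: '$':1, 'p':2, 'q':4, 'r':1
C (first-col start): C('$')=0, C('p')=1, C('q')=3, C('r')=7
L[0]='q': occ=0, LF[0]=C('q')+0=3+0=3
L[1]='$': occ=0, LF[1]=C('$')+0=0+0=0
L[2]='q': occ=1, LF[2]=C('q')+1=3+1=4
L[3]='q': occ=2, LF[3]=C('q')+2=3+2=5
L[4]='p': occ=0, LF[4]=C('p')+0=1+0=1
L[5]='q': occ=3, LF[5]=C('q')+3=3+3=6
L[6]='r': occ=0, LF[6]=C('r')+0=7+0=7
L[7]='p': occ=1, LF[7]=C('p')+1=1+1=2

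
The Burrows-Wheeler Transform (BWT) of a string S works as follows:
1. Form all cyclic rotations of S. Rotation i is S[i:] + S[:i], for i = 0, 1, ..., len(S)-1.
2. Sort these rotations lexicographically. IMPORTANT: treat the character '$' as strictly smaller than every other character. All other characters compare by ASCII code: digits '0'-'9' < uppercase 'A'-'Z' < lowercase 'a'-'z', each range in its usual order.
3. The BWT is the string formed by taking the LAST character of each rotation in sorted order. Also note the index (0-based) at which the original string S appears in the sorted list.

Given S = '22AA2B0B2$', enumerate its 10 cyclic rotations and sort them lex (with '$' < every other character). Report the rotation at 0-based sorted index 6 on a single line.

All 10 rotations (rotation i = S[i:]+S[:i]):
  rot[0] = 22AA2B0B2$
  rot[1] = 2AA2B0B2$2
  rot[2] = AA2B0B2$22
  rot[3] = A2B0B2$22A
  rot[4] = 2B0B2$22AA
  rot[5] = B0B2$22AA2
  rot[6] = 0B2$22AA2B
  rot[7] = B2$22AA2B0
  rot[8] = 2$22AA2B0B
  rot[9] = $22AA2B0B2
Sorted (with $ < everything):
  sorted[0] = $22AA2B0B2
  sorted[1] = 0B2$22AA2B
  sorted[2] = 2$22AA2B0B
  sorted[3] = 22AA2B0B2$
  sorted[4] = 2AA2B0B2$2
  sorted[5] = 2B0B2$22AA
  sorted[6] = A2B0B2$22A
  sorted[7] = AA2B0B2$22
  sorted[8] = B0B2$22AA2
  sorted[9] = B2$22AA2B0
sorted[6] = A2B0B2$22A

Answer: A2B0B2$22A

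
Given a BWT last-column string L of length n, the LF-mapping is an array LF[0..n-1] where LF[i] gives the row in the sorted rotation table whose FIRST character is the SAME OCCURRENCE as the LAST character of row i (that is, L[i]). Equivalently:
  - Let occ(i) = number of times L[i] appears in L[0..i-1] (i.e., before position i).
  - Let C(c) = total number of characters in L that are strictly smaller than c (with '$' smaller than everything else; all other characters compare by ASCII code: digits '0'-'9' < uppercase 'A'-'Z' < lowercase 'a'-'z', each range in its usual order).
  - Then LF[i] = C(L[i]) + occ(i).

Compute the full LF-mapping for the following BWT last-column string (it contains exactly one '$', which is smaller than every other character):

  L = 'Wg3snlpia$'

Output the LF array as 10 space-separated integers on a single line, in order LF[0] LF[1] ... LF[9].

Answer: 2 4 1 9 7 6 8 5 3 0

Derivation:
Char counts: '$':1, '3':1, 'W':1, 'a':1, 'g':1, 'i':1, 'l':1, 'n':1, 'p':1, 's':1
C (first-col start): C('$')=0, C('3')=1, C('W')=2, C('a')=3, C('g')=4, C('i')=5, C('l')=6, C('n')=7, C('p')=8, C('s')=9
L[0]='W': occ=0, LF[0]=C('W')+0=2+0=2
L[1]='g': occ=0, LF[1]=C('g')+0=4+0=4
L[2]='3': occ=0, LF[2]=C('3')+0=1+0=1
L[3]='s': occ=0, LF[3]=C('s')+0=9+0=9
L[4]='n': occ=0, LF[4]=C('n')+0=7+0=7
L[5]='l': occ=0, LF[5]=C('l')+0=6+0=6
L[6]='p': occ=0, LF[6]=C('p')+0=8+0=8
L[7]='i': occ=0, LF[7]=C('i')+0=5+0=5
L[8]='a': occ=0, LF[8]=C('a')+0=3+0=3
L[9]='$': occ=0, LF[9]=C('$')+0=0+0=0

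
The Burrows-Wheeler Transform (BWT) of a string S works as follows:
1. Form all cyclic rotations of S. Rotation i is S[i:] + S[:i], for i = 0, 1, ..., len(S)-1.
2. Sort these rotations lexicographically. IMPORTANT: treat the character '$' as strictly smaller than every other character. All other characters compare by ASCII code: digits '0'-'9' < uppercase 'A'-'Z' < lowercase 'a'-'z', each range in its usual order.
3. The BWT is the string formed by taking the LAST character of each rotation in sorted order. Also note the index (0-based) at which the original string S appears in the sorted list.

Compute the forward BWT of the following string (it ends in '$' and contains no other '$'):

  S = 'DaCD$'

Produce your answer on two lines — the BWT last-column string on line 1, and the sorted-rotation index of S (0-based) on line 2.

Answer: DaC$D
3

Derivation:
All 5 rotations (rotation i = S[i:]+S[:i]):
  rot[0] = DaCD$
  rot[1] = aCD$D
  rot[2] = CD$Da
  rot[3] = D$DaC
  rot[4] = $DaCD
Sorted (with $ < everything):
  sorted[0] = $DaCD  (last char: 'D')
  sorted[1] = CD$Da  (last char: 'a')
  sorted[2] = D$DaC  (last char: 'C')
  sorted[3] = DaCD$  (last char: '$')
  sorted[4] = aCD$D  (last char: 'D')
Last column: DaC$D
Original string S is at sorted index 3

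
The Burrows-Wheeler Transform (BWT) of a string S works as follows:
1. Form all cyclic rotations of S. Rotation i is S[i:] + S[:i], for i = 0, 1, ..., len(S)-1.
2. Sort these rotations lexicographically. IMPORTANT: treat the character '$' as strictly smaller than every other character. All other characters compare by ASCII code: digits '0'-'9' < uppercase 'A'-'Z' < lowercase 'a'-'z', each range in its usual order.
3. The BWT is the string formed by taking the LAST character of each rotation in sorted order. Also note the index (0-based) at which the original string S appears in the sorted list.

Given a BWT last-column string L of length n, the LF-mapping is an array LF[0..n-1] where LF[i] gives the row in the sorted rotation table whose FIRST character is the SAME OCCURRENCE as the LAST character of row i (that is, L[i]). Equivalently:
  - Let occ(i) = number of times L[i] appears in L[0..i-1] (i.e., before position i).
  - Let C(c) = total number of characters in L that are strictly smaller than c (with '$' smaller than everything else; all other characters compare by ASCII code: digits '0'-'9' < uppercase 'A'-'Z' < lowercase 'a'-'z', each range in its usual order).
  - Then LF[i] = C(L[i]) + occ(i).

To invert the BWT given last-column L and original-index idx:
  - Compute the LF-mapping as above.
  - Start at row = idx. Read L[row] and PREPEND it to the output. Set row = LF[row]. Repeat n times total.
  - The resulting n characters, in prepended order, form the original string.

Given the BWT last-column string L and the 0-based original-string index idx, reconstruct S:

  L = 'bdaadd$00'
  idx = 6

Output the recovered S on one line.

LF mapping: 5 6 3 4 7 8 0 1 2
Walk LF starting at row 6, prepending L[row]:
  step 1: row=6, L[6]='$', prepend. Next row=LF[6]=0
  step 2: row=0, L[0]='b', prepend. Next row=LF[0]=5
  step 3: row=5, L[5]='d', prepend. Next row=LF[5]=8
  step 4: row=8, L[8]='0', prepend. Next row=LF[8]=2
  step 5: row=2, L[2]='a', prepend. Next row=LF[2]=3
  step 6: row=3, L[3]='a', prepend. Next row=LF[3]=4
  step 7: row=4, L[4]='d', prepend. Next row=LF[4]=7
  step 8: row=7, L[7]='0', prepend. Next row=LF[7]=1
  step 9: row=1, L[1]='d', prepend. Next row=LF[1]=6
Reversed output: d0daa0db$

Answer: d0daa0db$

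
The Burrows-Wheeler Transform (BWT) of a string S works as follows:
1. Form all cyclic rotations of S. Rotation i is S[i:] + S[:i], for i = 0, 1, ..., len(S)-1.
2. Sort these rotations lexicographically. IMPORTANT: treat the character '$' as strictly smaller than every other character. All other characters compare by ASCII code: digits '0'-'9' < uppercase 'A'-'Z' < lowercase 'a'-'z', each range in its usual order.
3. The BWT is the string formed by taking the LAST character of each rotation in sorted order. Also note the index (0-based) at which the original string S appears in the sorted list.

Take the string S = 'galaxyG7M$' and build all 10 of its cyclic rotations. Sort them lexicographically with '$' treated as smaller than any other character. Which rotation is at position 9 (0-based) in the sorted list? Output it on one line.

Answer: yG7M$galax

Derivation:
All 10 rotations (rotation i = S[i:]+S[:i]):
  rot[0] = galaxyG7M$
  rot[1] = alaxyG7M$g
  rot[2] = laxyG7M$ga
  rot[3] = axyG7M$gal
  rot[4] = xyG7M$gala
  rot[5] = yG7M$galax
  rot[6] = G7M$galaxy
  rot[7] = 7M$galaxyG
  rot[8] = M$galaxyG7
  rot[9] = $galaxyG7M
Sorted (with $ < everything):
  sorted[0] = $galaxyG7M
  sorted[1] = 7M$galaxyG
  sorted[2] = G7M$galaxy
  sorted[3] = M$galaxyG7
  sorted[4] = alaxyG7M$g
  sorted[5] = axyG7M$gal
  sorted[6] = galaxyG7M$
  sorted[7] = laxyG7M$ga
  sorted[8] = xyG7M$gala
  sorted[9] = yG7M$galax
sorted[9] = yG7M$galax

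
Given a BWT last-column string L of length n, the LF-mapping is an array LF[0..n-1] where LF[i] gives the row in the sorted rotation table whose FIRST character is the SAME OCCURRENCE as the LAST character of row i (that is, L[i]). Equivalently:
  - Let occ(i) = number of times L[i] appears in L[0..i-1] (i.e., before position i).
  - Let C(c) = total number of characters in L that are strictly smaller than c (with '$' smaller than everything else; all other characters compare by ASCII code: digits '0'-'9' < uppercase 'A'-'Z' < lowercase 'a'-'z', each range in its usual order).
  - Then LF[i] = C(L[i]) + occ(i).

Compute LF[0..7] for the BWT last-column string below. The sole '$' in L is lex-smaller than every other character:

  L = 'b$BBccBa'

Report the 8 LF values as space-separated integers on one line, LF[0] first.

Char counts: '$':1, 'B':3, 'a':1, 'b':1, 'c':2
C (first-col start): C('$')=0, C('B')=1, C('a')=4, C('b')=5, C('c')=6
L[0]='b': occ=0, LF[0]=C('b')+0=5+0=5
L[1]='$': occ=0, LF[1]=C('$')+0=0+0=0
L[2]='B': occ=0, LF[2]=C('B')+0=1+0=1
L[3]='B': occ=1, LF[3]=C('B')+1=1+1=2
L[4]='c': occ=0, LF[4]=C('c')+0=6+0=6
L[5]='c': occ=1, LF[5]=C('c')+1=6+1=7
L[6]='B': occ=2, LF[6]=C('B')+2=1+2=3
L[7]='a': occ=0, LF[7]=C('a')+0=4+0=4

Answer: 5 0 1 2 6 7 3 4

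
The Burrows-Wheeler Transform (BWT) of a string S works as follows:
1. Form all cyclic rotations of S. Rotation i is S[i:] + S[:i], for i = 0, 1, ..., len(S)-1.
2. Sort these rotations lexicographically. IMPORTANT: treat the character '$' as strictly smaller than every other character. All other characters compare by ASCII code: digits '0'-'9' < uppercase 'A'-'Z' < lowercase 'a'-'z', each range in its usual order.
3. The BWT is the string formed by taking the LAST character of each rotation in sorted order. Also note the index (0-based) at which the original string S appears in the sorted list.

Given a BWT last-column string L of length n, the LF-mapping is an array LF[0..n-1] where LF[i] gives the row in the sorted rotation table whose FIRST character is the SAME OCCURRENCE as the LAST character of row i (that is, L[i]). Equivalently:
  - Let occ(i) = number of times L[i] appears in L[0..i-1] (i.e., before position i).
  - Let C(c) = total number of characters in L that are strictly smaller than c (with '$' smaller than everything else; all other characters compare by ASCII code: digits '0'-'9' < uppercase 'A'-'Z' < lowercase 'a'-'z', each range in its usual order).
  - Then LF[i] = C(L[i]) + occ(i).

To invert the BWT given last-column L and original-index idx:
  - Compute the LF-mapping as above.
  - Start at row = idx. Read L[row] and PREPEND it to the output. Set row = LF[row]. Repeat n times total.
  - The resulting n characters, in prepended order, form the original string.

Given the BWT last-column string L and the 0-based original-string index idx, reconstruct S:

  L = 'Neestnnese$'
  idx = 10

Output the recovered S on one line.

Answer: tennesseeN$

Derivation:
LF mapping: 1 2 3 8 10 6 7 4 9 5 0
Walk LF starting at row 10, prepending L[row]:
  step 1: row=10, L[10]='$', prepend. Next row=LF[10]=0
  step 2: row=0, L[0]='N', prepend. Next row=LF[0]=1
  step 3: row=1, L[1]='e', prepend. Next row=LF[1]=2
  step 4: row=2, L[2]='e', prepend. Next row=LF[2]=3
  step 5: row=3, L[3]='s', prepend. Next row=LF[3]=8
  step 6: row=8, L[8]='s', prepend. Next row=LF[8]=9
  step 7: row=9, L[9]='e', prepend. Next row=LF[9]=5
  step 8: row=5, L[5]='n', prepend. Next row=LF[5]=6
  step 9: row=6, L[6]='n', prepend. Next row=LF[6]=7
  step 10: row=7, L[7]='e', prepend. Next row=LF[7]=4
  step 11: row=4, L[4]='t', prepend. Next row=LF[4]=10
Reversed output: tennesseeN$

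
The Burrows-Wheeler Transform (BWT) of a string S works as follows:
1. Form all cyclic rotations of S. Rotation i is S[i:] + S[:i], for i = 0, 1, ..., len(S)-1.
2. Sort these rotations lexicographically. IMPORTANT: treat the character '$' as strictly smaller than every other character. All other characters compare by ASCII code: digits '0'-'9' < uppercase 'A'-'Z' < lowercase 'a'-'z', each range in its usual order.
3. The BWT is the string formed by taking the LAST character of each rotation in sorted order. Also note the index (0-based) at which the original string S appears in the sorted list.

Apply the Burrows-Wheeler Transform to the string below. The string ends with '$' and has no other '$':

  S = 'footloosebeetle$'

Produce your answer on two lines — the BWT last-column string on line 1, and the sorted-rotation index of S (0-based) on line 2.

All 16 rotations (rotation i = S[i:]+S[:i]):
  rot[0] = footloosebeetle$
  rot[1] = ootloosebeetle$f
  rot[2] = otloosebeetle$fo
  rot[3] = tloosebeetle$foo
  rot[4] = loosebeetle$foot
  rot[5] = oosebeetle$footl
  rot[6] = osebeetle$footlo
  rot[7] = sebeetle$footloo
  rot[8] = ebeetle$footloos
  rot[9] = beetle$footloose
  rot[10] = eetle$footlooseb
  rot[11] = etle$footloosebe
  rot[12] = tle$footloosebee
  rot[13] = le$footloosebeet
  rot[14] = e$footloosebeetl
  rot[15] = $footloosebeetle
Sorted (with $ < everything):
  sorted[0] = $footloosebeetle  (last char: 'e')
  sorted[1] = beetle$footloose  (last char: 'e')
  sorted[2] = e$footloosebeetl  (last char: 'l')
  sorted[3] = ebeetle$footloos  (last char: 's')
  sorted[4] = eetle$footlooseb  (last char: 'b')
  sorted[5] = etle$footloosebe  (last char: 'e')
  sorted[6] = footloosebeetle$  (last char: '$')
  sorted[7] = le$footloosebeet  (last char: 't')
  sorted[8] = loosebeetle$foot  (last char: 't')
  sorted[9] = oosebeetle$footl  (last char: 'l')
  sorted[10] = ootloosebeetle$f  (last char: 'f')
  sorted[11] = osebeetle$footlo  (last char: 'o')
  sorted[12] = otloosebeetle$fo  (last char: 'o')
  sorted[13] = sebeetle$footloo  (last char: 'o')
  sorted[14] = tle$footloosebee  (last char: 'e')
  sorted[15] = tloosebeetle$foo  (last char: 'o')
Last column: eelsbe$ttlfoooeo
Original string S is at sorted index 6

Answer: eelsbe$ttlfoooeo
6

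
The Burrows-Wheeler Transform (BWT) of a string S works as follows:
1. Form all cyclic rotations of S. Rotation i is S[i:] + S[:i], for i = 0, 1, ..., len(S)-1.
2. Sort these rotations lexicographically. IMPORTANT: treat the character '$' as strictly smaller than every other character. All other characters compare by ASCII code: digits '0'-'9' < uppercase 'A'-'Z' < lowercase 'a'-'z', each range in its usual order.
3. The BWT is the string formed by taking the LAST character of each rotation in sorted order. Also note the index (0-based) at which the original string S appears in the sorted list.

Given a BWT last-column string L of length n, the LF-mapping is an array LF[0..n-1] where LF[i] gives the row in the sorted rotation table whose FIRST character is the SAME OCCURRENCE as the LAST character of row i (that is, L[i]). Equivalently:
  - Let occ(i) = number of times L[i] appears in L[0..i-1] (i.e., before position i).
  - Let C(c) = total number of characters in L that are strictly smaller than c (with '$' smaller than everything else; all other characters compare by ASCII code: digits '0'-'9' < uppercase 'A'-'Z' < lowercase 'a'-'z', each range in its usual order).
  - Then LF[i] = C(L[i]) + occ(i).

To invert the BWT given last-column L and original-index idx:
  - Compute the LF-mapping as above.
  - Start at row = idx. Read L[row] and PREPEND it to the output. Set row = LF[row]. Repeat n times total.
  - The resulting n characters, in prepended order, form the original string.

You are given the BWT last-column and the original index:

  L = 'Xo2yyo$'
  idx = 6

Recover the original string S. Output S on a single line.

LF mapping: 2 3 1 5 6 4 0
Walk LF starting at row 6, prepending L[row]:
  step 1: row=6, L[6]='$', prepend. Next row=LF[6]=0
  step 2: row=0, L[0]='X', prepend. Next row=LF[0]=2
  step 3: row=2, L[2]='2', prepend. Next row=LF[2]=1
  step 4: row=1, L[1]='o', prepend. Next row=LF[1]=3
  step 5: row=3, L[3]='y', prepend. Next row=LF[3]=5
  step 6: row=5, L[5]='o', prepend. Next row=LF[5]=4
  step 7: row=4, L[4]='y', prepend. Next row=LF[4]=6
Reversed output: yoyo2X$

Answer: yoyo2X$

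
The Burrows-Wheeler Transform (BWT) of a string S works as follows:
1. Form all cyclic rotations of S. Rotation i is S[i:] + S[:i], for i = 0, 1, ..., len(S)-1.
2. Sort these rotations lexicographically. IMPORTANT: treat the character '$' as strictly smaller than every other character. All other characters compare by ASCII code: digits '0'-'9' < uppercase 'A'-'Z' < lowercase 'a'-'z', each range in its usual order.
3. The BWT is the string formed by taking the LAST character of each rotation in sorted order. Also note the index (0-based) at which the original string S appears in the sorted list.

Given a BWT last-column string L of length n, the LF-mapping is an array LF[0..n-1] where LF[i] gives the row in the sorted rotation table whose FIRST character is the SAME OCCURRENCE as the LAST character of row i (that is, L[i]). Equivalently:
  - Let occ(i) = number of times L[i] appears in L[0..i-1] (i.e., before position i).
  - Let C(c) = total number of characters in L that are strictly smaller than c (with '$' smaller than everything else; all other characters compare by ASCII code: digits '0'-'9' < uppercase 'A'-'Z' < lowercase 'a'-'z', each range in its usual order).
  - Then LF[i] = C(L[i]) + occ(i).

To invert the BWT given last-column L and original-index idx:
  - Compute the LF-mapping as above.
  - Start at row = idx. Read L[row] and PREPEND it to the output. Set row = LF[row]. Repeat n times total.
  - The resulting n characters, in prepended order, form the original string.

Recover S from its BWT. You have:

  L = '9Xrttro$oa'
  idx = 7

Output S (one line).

Answer: rotatorX9$

Derivation:
LF mapping: 1 2 6 8 9 7 4 0 5 3
Walk LF starting at row 7, prepending L[row]:
  step 1: row=7, L[7]='$', prepend. Next row=LF[7]=0
  step 2: row=0, L[0]='9', prepend. Next row=LF[0]=1
  step 3: row=1, L[1]='X', prepend. Next row=LF[1]=2
  step 4: row=2, L[2]='r', prepend. Next row=LF[2]=6
  step 5: row=6, L[6]='o', prepend. Next row=LF[6]=4
  step 6: row=4, L[4]='t', prepend. Next row=LF[4]=9
  step 7: row=9, L[9]='a', prepend. Next row=LF[9]=3
  step 8: row=3, L[3]='t', prepend. Next row=LF[3]=8
  step 9: row=8, L[8]='o', prepend. Next row=LF[8]=5
  step 10: row=5, L[5]='r', prepend. Next row=LF[5]=7
Reversed output: rotatorX9$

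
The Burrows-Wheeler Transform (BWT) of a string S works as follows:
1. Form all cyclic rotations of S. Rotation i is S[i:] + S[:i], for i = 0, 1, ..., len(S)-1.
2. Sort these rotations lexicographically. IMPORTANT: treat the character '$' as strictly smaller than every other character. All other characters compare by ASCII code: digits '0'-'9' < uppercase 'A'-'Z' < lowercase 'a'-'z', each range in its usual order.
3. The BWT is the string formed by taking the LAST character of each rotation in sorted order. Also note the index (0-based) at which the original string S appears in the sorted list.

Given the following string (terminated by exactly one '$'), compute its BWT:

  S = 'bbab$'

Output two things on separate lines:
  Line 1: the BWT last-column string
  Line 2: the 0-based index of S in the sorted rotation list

Answer: bbab$
4

Derivation:
All 5 rotations (rotation i = S[i:]+S[:i]):
  rot[0] = bbab$
  rot[1] = bab$b
  rot[2] = ab$bb
  rot[3] = b$bba
  rot[4] = $bbab
Sorted (with $ < everything):
  sorted[0] = $bbab  (last char: 'b')
  sorted[1] = ab$bb  (last char: 'b')
  sorted[2] = b$bba  (last char: 'a')
  sorted[3] = bab$b  (last char: 'b')
  sorted[4] = bbab$  (last char: '$')
Last column: bbab$
Original string S is at sorted index 4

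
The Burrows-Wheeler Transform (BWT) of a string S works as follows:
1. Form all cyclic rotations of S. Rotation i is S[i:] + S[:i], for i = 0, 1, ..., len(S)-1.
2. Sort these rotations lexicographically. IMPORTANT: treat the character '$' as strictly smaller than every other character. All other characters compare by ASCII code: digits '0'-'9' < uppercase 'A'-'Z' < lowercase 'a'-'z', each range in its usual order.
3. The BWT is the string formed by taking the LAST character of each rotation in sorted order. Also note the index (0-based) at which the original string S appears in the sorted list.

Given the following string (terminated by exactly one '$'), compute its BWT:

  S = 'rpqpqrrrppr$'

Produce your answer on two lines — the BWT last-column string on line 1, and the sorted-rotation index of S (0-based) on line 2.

Answer: rrrqppppr$rq
9

Derivation:
All 12 rotations (rotation i = S[i:]+S[:i]):
  rot[0] = rpqpqrrrppr$
  rot[1] = pqpqrrrppr$r
  rot[2] = qpqrrrppr$rp
  rot[3] = pqrrrppr$rpq
  rot[4] = qrrrppr$rpqp
  rot[5] = rrrppr$rpqpq
  rot[6] = rrppr$rpqpqr
  rot[7] = rppr$rpqpqrr
  rot[8] = ppr$rpqpqrrr
  rot[9] = pr$rpqpqrrrp
  rot[10] = r$rpqpqrrrpp
  rot[11] = $rpqpqrrrppr
Sorted (with $ < everything):
  sorted[0] = $rpqpqrrrppr  (last char: 'r')
  sorted[1] = ppr$rpqpqrrr  (last char: 'r')
  sorted[2] = pqpqrrrppr$r  (last char: 'r')
  sorted[3] = pqrrrppr$rpq  (last char: 'q')
  sorted[4] = pr$rpqpqrrrp  (last char: 'p')
  sorted[5] = qpqrrrppr$rp  (last char: 'p')
  sorted[6] = qrrrppr$rpqp  (last char: 'p')
  sorted[7] = r$rpqpqrrrpp  (last char: 'p')
  sorted[8] = rppr$rpqpqrr  (last char: 'r')
  sorted[9] = rpqpqrrrppr$  (last char: '$')
  sorted[10] = rrppr$rpqpqr  (last char: 'r')
  sorted[11] = rrrppr$rpqpq  (last char: 'q')
Last column: rrrqppppr$rq
Original string S is at sorted index 9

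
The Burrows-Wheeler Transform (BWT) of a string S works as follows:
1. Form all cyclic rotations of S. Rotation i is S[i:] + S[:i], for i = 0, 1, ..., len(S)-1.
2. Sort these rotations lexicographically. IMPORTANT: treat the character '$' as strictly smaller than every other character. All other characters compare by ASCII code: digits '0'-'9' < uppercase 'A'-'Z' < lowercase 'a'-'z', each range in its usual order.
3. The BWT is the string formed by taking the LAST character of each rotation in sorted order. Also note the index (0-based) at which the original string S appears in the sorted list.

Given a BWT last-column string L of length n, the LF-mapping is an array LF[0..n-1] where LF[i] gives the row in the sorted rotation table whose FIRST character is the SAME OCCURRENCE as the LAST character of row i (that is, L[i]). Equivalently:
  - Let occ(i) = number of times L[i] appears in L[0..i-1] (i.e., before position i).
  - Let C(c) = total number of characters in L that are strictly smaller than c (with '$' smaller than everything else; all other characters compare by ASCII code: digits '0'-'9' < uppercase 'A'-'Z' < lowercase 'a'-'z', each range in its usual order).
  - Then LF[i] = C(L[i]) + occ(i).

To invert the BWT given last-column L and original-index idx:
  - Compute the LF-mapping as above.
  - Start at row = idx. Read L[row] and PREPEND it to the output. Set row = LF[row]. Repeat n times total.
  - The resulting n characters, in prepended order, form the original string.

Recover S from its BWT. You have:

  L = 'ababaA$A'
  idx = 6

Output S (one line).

Answer: bAaaAba$

Derivation:
LF mapping: 3 6 4 7 5 1 0 2
Walk LF starting at row 6, prepending L[row]:
  step 1: row=6, L[6]='$', prepend. Next row=LF[6]=0
  step 2: row=0, L[0]='a', prepend. Next row=LF[0]=3
  step 3: row=3, L[3]='b', prepend. Next row=LF[3]=7
  step 4: row=7, L[7]='A', prepend. Next row=LF[7]=2
  step 5: row=2, L[2]='a', prepend. Next row=LF[2]=4
  step 6: row=4, L[4]='a', prepend. Next row=LF[4]=5
  step 7: row=5, L[5]='A', prepend. Next row=LF[5]=1
  step 8: row=1, L[1]='b', prepend. Next row=LF[1]=6
Reversed output: bAaaAba$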